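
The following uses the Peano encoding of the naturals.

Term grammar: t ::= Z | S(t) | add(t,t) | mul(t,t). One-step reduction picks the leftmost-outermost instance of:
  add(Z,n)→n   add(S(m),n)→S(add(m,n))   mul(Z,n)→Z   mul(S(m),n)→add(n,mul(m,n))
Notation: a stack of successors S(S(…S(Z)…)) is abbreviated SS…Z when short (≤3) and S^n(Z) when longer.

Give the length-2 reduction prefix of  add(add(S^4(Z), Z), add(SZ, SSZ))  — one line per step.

  start: add(add(S^4(Z), Z), add(SZ, SSZ))
  →1  add(S(add(SSSZ, Z)), add(SZ, SSZ))
  →2  S(add(add(SSSZ, Z), add(SZ, SSZ)))

Answer: after 2 steps: S(add(add(SSSZ, Z), add(SZ, SSZ)))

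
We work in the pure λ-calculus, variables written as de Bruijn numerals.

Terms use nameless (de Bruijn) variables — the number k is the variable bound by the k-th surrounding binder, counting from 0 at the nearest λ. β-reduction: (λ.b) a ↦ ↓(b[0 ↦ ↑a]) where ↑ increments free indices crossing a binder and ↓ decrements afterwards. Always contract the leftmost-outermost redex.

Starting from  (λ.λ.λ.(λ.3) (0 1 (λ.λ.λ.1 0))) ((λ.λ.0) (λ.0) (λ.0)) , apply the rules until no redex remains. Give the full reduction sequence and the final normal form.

Answer: normal form = λ.λ.λ.0  (in 4 steps)

Reduction:
  start: (λ.λ.λ.(λ.3) (0 1 (λ.λ.λ.1 0))) ((λ.λ.0) (λ.0) (λ.0))
  step 1: λ.λ.(λ.(λ.λ.0) (λ.0) (λ.0)) (0 1 (λ.λ.λ.1 0))
  step 2: λ.λ.(λ.λ.0) (λ.0) (λ.0)
  step 3: λ.λ.(λ.0) (λ.0)
  step 4: λ.λ.λ.0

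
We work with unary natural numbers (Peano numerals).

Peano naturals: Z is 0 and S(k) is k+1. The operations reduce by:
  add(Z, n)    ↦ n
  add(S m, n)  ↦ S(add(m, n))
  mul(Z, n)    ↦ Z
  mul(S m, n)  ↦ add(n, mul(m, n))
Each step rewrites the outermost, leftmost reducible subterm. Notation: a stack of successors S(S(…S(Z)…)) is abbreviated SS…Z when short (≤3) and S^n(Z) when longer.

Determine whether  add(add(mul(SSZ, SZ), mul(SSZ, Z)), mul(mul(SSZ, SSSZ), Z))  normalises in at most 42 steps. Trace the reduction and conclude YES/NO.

  start: add(add(mul(SSZ, SZ), mul(SSZ, Z)), mul(mul(SSZ, SSSZ), Z))
  [1] add(add(add(SZ, mul(SZ, SZ)), mul(SSZ, Z)), mul(mul(SSZ, SSSZ), Z))
  [2] add(add(S(add(Z, mul(SZ, SZ))), mul(SSZ, Z)), mul(mul(SSZ, SSSZ), Z))
  [3] add(S(add(add(Z, mul(SZ, SZ)), mul(SSZ, Z))), mul(mul(SSZ, SSSZ), Z))
  [4] S(add(add(add(Z, mul(SZ, SZ)), mul(SSZ, Z)), mul(mul(SSZ, SSSZ), Z)))
  [5] S(add(add(mul(SZ, SZ), mul(SSZ, Z)), mul(mul(SSZ, SSSZ), Z)))
  [6] S(add(add(add(SZ, mul(Z, SZ)), mul(SSZ, Z)), mul(mul(SSZ, SSSZ), Z)))
  [7] S(add(add(S(add(Z, mul(Z, SZ))), mul(SSZ, Z)), mul(mul(SSZ, SSSZ), Z)))
  [8] S(add(S(add(add(Z, mul(Z, SZ)), mul(SSZ, Z))), mul(mul(SSZ, SSSZ), Z)))
  [9] S(S(add(add(add(Z, mul(Z, SZ)), mul(SSZ, Z)), mul(mul(SSZ, SSSZ), Z))))
  [10] S(S(add(add(mul(Z, SZ), mul(SSZ, Z)), mul(mul(SSZ, SSSZ), Z))))
  [11] S(S(add(add(Z, mul(SSZ, Z)), mul(mul(SSZ, SSSZ), Z))))
  [12] S(S(add(mul(SSZ, Z), mul(mul(SSZ, SSSZ), Z))))
  [13] S(S(add(add(Z, mul(SZ, Z)), mul(mul(SSZ, SSSZ), Z))))
  [14] S(S(add(mul(SZ, Z), mul(mul(SSZ, SSSZ), Z))))
  [15] S(S(add(add(Z, mul(Z, Z)), mul(mul(SSZ, SSSZ), Z))))
  [16] S(S(add(mul(Z, Z), mul(mul(SSZ, SSSZ), Z))))
  [17] S(S(add(Z, mul(mul(SSZ, SSSZ), Z))))
  [18] S(S(mul(mul(SSZ, SSSZ), Z)))
  [19] S(S(mul(add(SSSZ, mul(SZ, SSSZ)), Z)))
  [20] S(S(mul(S(add(SSZ, mul(SZ, SSSZ))), Z)))
  [21] S(S(add(Z, mul(add(SSZ, mul(SZ, SSSZ)), Z))))
  [22] S(S(mul(add(SSZ, mul(SZ, SSSZ)), Z)))
  [23] S(S(mul(S(add(SZ, mul(SZ, SSSZ))), Z)))
  [24] S(S(add(Z, mul(add(SZ, mul(SZ, SSSZ)), Z))))
  [25] S(S(mul(add(SZ, mul(SZ, SSSZ)), Z)))
  [26] S(S(mul(S(add(Z, mul(SZ, SSSZ))), Z)))
  [27] S(S(add(Z, mul(add(Z, mul(SZ, SSSZ)), Z))))
  [28] S(S(mul(add(Z, mul(SZ, SSSZ)), Z)))
  [29] S(S(mul(mul(SZ, SSSZ), Z)))
  [30] S(S(mul(add(SSSZ, mul(Z, SSSZ)), Z)))
  [31] S(S(mul(S(add(SSZ, mul(Z, SSSZ))), Z)))
  [32] S(S(add(Z, mul(add(SSZ, mul(Z, SSSZ)), Z))))
  [33] S(S(mul(add(SSZ, mul(Z, SSSZ)), Z)))
  [34] S(S(mul(S(add(SZ, mul(Z, SSSZ))), Z)))
  [35] S(S(add(Z, mul(add(SZ, mul(Z, SSSZ)), Z))))
  [36] S(S(mul(add(SZ, mul(Z, SSSZ)), Z)))
  [37] S(S(mul(S(add(Z, mul(Z, SSSZ))), Z)))
  [38] S(S(add(Z, mul(add(Z, mul(Z, SSSZ)), Z))))
  [39] S(S(mul(add(Z, mul(Z, SSSZ)), Z)))
  [40] S(S(mul(mul(Z, SSSZ), Z)))
  [41] S(S(mul(Z, Z)))
  [42] SSZ

Answer: YES — reaches normal form SSZ in 42 ≤ 42 steps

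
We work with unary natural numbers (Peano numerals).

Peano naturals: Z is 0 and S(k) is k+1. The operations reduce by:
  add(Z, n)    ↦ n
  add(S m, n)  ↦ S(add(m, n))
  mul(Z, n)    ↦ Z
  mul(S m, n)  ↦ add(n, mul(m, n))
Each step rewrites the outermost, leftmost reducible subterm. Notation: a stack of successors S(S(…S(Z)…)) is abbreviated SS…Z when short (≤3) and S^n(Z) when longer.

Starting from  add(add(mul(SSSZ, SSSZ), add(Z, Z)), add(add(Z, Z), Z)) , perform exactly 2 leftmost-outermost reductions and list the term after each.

Answer: after 2 steps: add(add(S(add(SSZ, mul(SSZ, SSSZ))), add(Z, Z)), add(add(Z, Z), Z))

Reduction:
  start: add(add(mul(SSSZ, SSSZ), add(Z, Z)), add(add(Z, Z), Z))
  step 1: add(add(add(SSSZ, mul(SSZ, SSSZ)), add(Z, Z)), add(add(Z, Z), Z))
  step 2: add(add(S(add(SSZ, mul(SSZ, SSSZ))), add(Z, Z)), add(add(Z, Z), Z))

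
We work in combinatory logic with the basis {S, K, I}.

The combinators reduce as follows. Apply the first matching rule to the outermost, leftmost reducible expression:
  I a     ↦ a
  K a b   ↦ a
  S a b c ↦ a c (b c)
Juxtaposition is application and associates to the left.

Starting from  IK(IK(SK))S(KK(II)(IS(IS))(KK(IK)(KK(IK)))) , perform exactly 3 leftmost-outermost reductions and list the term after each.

  start: IK(IK(SK))S(KK(II)(IS(IS))(KK(IK)(KK(IK))))
  [1] K(IK(SK))S(KK(II)(IS(IS))(KK(IK)(KK(IK))))
  [2] IK(SK)(KK(II)(IS(IS))(KK(IK)(KK(IK))))
  [3] K(SK)(KK(II)(IS(IS))(KK(IK)(KK(IK))))

Answer: after 3 steps: K(SK)(KK(II)(IS(IS))(KK(IK)(KK(IK))))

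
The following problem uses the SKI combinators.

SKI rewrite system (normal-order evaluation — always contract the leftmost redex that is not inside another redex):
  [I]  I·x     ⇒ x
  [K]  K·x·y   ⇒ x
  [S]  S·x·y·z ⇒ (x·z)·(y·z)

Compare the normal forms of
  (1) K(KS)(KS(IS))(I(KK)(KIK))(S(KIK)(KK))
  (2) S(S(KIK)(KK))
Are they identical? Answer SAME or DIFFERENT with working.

Answer: SAME — A ⇓ S(SI(KK)), B ⇓ S(SI(KK))

Working:
Term A:
  start: K(KS)(KS(IS))(I(KK)(KIK))(S(KIK)(KK))
  step 1: KS(I(KK)(KIK))(S(KIK)(KK))
  step 2: S(S(KIK)(KK))
  step 3: S(SI(KK))

Term B:
  start: S(S(KIK)(KK))
  step 1: S(SI(KK))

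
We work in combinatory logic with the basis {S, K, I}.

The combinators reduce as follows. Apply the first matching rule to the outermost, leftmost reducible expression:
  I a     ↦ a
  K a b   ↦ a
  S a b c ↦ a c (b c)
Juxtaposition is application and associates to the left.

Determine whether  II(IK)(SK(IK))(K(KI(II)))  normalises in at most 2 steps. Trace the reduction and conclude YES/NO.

  start: II(IK)(SK(IK))(K(KI(II)))
  →1  I(IK)(SK(IK))(K(KI(II)))
  →2  IK(SK(IK))(K(KI(II)))

Answer: NO — after 2 steps the term is IK(SK(IK))(K(KI(II))), not yet normal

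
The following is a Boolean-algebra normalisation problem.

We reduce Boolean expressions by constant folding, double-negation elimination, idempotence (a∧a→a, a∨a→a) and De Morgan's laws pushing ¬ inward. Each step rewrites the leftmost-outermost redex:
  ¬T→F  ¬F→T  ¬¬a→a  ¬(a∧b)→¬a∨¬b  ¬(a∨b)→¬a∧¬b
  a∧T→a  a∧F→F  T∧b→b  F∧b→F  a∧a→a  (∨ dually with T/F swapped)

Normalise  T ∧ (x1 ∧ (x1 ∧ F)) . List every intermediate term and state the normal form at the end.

Answer: normal form = F  (in 3 steps)

Reduction:
  start: T ∧ (x1 ∧ (x1 ∧ F))
  [1] x1 ∧ (x1 ∧ F)
  [2] x1 ∧ F
  [3] F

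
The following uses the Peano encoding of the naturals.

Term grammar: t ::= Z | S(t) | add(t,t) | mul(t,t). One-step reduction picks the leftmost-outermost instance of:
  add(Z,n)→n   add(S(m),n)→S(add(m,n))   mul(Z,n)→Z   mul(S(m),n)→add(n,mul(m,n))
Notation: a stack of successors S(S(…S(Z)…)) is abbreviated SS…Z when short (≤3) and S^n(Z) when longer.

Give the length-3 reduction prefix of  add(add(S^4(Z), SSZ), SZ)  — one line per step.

Answer: after 3 steps: S(add(S(add(SSZ, SSZ)), SZ))

Reduction:
  start: add(add(S^4(Z), SSZ), SZ)
  [1] add(S(add(SSSZ, SSZ)), SZ)
  [2] S(add(add(SSSZ, SSZ), SZ))
  [3] S(add(S(add(SSZ, SSZ)), SZ))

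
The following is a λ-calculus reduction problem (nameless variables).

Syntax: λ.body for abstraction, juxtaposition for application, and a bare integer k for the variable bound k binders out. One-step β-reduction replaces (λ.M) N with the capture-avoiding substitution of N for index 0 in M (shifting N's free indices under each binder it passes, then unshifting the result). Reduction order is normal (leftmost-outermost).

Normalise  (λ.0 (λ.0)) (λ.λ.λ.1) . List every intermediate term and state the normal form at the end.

Answer: normal form = λ.λ.1  (in 2 steps)

Working:
  start: (λ.0 (λ.0)) (λ.λ.λ.1)
  [1] (λ.λ.λ.1) (λ.0)
  [2] λ.λ.1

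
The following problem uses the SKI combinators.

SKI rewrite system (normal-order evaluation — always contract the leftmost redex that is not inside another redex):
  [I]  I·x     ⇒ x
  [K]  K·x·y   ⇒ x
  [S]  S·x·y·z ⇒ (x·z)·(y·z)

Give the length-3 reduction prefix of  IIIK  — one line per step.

  start: IIIK
  [1] IIK
  [2] IK
  [3] K

Answer: after 3 steps: K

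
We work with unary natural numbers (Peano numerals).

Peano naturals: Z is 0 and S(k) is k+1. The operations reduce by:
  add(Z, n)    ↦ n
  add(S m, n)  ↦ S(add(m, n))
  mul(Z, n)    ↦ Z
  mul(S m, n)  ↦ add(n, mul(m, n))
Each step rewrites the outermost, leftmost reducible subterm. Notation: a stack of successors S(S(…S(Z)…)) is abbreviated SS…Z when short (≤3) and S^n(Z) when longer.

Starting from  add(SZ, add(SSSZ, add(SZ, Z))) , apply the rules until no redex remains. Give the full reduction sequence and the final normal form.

Answer: normal form = S^5(Z)  (in 8 steps)

Derivation:
  start: add(SZ, add(SSSZ, add(SZ, Z)))
  →1  S(add(Z, add(SSSZ, add(SZ, Z))))
  →2  S(add(SSSZ, add(SZ, Z)))
  →3  S(S(add(SSZ, add(SZ, Z))))
  →4  S(S(S(add(SZ, add(SZ, Z)))))
  →5  S(S(S(S(add(Z, add(SZ, Z))))))
  →6  S(S(S(S(add(SZ, Z)))))
  →7  S(S(S(S(S(add(Z, Z))))))
  →8  S^5(Z)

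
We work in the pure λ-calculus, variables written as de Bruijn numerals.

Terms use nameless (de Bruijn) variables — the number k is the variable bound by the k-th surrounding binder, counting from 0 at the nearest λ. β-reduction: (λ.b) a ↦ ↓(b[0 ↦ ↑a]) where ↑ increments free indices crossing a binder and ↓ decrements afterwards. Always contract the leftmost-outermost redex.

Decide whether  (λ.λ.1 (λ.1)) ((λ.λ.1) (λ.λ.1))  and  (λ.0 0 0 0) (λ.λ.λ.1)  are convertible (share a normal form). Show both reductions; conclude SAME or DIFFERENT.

Term A:
  start: (λ.λ.1 (λ.1)) ((λ.λ.1) (λ.λ.1))
  →1  λ.(λ.λ.1) (λ.λ.1) (λ.1)
  →2  λ.(λ.λ.λ.1) (λ.1)
  →3  λ.λ.λ.1

Term B:
  start: (λ.0 0 0 0) (λ.λ.λ.1)
  →1  (λ.λ.λ.1) (λ.λ.λ.1) (λ.λ.λ.1) (λ.λ.λ.1)
  →2  (λ.λ.1) (λ.λ.λ.1) (λ.λ.λ.1)
  →3  (λ.λ.λ.λ.1) (λ.λ.λ.1)
  →4  λ.λ.λ.1

Answer: SAME — A ⇓ λ.λ.λ.1, B ⇓ λ.λ.λ.1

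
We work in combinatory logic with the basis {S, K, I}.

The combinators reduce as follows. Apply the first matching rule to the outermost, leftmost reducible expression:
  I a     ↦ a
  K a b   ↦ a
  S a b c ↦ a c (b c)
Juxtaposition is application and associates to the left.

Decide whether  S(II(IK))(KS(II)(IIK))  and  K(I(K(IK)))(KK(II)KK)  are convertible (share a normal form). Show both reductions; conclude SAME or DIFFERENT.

Term A:
  start: S(II(IK))(KS(II)(IIK))
  →1  S(I(IK))(KS(II)(IIK))
  →2  S(IK)(KS(II)(IIK))
  →3  SK(KS(II)(IIK))
  →4  SK(S(IIK))
  →5  SK(S(IK))
  →6  SK(SK)

Term B:
  start: K(I(K(IK)))(KK(II)KK)
  →1  I(K(IK))
  →2  K(IK)
  →3  KK

Answer: DIFFERENT — A ⇓ SK(SK), B ⇓ KK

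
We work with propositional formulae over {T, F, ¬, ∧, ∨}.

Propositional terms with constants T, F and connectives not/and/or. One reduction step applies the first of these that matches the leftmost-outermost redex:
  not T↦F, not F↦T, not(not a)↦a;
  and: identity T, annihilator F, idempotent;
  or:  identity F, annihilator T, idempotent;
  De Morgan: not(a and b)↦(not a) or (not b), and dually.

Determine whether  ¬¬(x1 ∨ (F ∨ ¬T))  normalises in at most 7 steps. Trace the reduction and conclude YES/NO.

Answer: YES — reaches normal form x1 in 4 ≤ 7 steps

Reduction:
  start: ¬¬(x1 ∨ (F ∨ ¬T))
  step 1: x1 ∨ (F ∨ ¬T)
  step 2: x1 ∨ ¬T
  step 3: x1 ∨ F
  step 4: x1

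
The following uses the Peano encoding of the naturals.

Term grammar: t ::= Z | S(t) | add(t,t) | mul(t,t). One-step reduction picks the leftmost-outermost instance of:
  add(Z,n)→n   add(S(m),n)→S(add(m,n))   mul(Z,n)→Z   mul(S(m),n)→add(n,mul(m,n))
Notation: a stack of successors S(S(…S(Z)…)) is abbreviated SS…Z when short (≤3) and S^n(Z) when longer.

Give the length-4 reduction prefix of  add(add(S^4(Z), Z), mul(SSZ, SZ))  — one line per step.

Answer: after 4 steps: S(S(add(add(SSZ, Z), mul(SSZ, SZ))))

Working:
  start: add(add(S^4(Z), Z), mul(SSZ, SZ))
  →1  add(S(add(SSSZ, Z)), mul(SSZ, SZ))
  →2  S(add(add(SSSZ, Z), mul(SSZ, SZ)))
  →3  S(add(S(add(SSZ, Z)), mul(SSZ, SZ)))
  →4  S(S(add(add(SSZ, Z), mul(SSZ, SZ))))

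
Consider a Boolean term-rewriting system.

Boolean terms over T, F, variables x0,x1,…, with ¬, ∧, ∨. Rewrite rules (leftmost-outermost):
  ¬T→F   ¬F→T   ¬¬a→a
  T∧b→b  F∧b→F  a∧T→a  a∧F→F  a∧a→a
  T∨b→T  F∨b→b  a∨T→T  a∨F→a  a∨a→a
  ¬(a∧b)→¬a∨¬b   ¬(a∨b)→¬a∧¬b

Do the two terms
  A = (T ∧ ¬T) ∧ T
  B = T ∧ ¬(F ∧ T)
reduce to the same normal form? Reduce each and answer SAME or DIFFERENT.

Answer: DIFFERENT — A ⇓ F, B ⇓ T

Working:
Term A:
  start: (T ∧ ¬T) ∧ T
  step 1: T ∧ ¬T
  step 2: ¬T
  step 3: F

Term B:
  start: T ∧ ¬(F ∧ T)
  step 1: ¬(F ∧ T)
  step 2: ¬F ∨ ¬T
  step 3: T ∨ ¬T
  step 4: T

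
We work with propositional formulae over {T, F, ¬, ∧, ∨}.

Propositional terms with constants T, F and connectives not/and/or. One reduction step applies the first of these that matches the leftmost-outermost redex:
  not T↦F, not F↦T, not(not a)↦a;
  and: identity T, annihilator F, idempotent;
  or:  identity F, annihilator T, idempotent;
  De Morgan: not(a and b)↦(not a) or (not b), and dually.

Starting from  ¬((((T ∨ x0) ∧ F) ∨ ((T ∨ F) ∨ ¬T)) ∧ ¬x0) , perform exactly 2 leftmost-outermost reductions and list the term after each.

Answer: after 2 steps: (¬((T ∨ x0) ∧ F) ∧ ¬((T ∨ F) ∨ ¬T)) ∨ ¬¬x0

Derivation:
  start: ¬((((T ∨ x0) ∧ F) ∨ ((T ∨ F) ∨ ¬T)) ∧ ¬x0)
  step 1: ¬(((T ∨ x0) ∧ F) ∨ ((T ∨ F) ∨ ¬T)) ∨ ¬¬x0
  step 2: (¬((T ∨ x0) ∧ F) ∧ ¬((T ∨ F) ∨ ¬T)) ∨ ¬¬x0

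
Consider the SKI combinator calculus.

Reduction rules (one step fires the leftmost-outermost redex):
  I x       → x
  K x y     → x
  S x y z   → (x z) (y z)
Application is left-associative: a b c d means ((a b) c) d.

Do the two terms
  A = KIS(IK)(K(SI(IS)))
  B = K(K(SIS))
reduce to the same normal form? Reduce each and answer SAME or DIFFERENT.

Answer: SAME — A ⇓ K(K(SIS)), B ⇓ K(K(SIS))

Derivation:
Term A:
  start: KIS(IK)(K(SI(IS)))
  [1] I(IK)(K(SI(IS)))
  [2] IK(K(SI(IS)))
  [3] K(K(SI(IS)))
  [4] K(K(SIS))

Term B:
  start: K(K(SIS))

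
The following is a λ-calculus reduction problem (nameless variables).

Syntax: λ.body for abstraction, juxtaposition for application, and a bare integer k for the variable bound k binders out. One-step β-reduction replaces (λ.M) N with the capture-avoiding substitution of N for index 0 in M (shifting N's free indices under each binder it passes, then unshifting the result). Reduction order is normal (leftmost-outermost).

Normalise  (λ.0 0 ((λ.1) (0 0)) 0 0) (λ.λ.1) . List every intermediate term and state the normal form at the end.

Answer: normal form = λ.λ.1  (in 5 steps)

Derivation:
  start: (λ.0 0 ((λ.1) (0 0)) 0 0) (λ.λ.1)
  →1  (λ.λ.1) (λ.λ.1) ((λ.λ.λ.1) ((λ.λ.1) (λ.λ.1))) (λ.λ.1) (λ.λ.1)
  →2  (λ.λ.λ.1) ((λ.λ.λ.1) ((λ.λ.1) (λ.λ.1))) (λ.λ.1) (λ.λ.1)
  →3  (λ.λ.1) (λ.λ.1) (λ.λ.1)
  →4  (λ.λ.λ.1) (λ.λ.1)
  →5  λ.λ.1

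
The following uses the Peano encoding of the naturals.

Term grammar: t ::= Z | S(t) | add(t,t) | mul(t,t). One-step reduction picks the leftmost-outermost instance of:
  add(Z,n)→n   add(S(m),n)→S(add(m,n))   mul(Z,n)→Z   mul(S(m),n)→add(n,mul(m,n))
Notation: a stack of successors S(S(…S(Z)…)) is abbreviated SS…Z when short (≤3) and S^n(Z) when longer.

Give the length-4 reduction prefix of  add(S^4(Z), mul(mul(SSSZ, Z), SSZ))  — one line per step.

Answer: after 4 steps: S(S(S(S(add(Z, mul(mul(SSSZ, Z), SSZ))))))

Derivation:
  start: add(S^4(Z), mul(mul(SSSZ, Z), SSZ))
  step 1: S(add(SSSZ, mul(mul(SSSZ, Z), SSZ)))
  step 2: S(S(add(SSZ, mul(mul(SSSZ, Z), SSZ))))
  step 3: S(S(S(add(SZ, mul(mul(SSSZ, Z), SSZ)))))
  step 4: S(S(S(S(add(Z, mul(mul(SSSZ, Z), SSZ))))))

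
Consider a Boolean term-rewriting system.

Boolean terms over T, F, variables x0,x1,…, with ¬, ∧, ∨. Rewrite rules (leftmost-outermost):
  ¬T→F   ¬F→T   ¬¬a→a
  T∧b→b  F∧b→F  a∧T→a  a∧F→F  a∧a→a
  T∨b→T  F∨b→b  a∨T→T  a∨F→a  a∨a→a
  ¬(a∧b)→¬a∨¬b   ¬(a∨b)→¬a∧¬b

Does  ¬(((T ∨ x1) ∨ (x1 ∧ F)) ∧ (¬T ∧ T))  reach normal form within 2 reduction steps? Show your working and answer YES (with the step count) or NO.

  start: ¬(((T ∨ x1) ∨ (x1 ∧ F)) ∧ (¬T ∧ T))
  step 1: ¬((T ∨ x1) ∨ (x1 ∧ F)) ∨ ¬(¬T ∧ T)
  step 2: (¬(T ∨ x1) ∧ ¬(x1 ∧ F)) ∨ ¬(¬T ∧ T)

Answer: NO — after 2 steps the term is (¬(T ∨ x1) ∧ ¬(x1 ∧ F)) ∨ ¬(¬T ∧ T), not yet normal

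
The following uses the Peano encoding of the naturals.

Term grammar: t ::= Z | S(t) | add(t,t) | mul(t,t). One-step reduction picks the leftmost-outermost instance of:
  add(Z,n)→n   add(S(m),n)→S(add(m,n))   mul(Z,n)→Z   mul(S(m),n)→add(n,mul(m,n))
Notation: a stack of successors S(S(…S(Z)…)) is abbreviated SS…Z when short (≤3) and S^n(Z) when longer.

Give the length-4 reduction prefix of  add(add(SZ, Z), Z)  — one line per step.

  start: add(add(SZ, Z), Z)
  step 1: add(S(add(Z, Z)), Z)
  step 2: S(add(add(Z, Z), Z))
  step 3: S(add(Z, Z))
  step 4: SZ

Answer: after 4 steps: SZ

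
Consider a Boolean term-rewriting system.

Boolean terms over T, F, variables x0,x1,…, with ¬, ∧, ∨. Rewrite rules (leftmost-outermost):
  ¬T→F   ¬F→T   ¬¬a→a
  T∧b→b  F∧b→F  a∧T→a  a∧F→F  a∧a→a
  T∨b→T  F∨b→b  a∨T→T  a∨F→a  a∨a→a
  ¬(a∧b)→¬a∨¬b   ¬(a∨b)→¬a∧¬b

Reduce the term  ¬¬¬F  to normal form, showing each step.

Answer: normal form = T  (in 2 steps)

Derivation:
  start: ¬¬¬F
  [1] ¬F
  [2] T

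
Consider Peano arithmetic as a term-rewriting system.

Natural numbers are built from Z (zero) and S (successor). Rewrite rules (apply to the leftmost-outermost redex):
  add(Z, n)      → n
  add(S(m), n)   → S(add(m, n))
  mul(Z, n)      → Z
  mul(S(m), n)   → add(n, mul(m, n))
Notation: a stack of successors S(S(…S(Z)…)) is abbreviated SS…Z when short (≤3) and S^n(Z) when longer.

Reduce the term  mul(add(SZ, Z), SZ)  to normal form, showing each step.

  start: mul(add(SZ, Z), SZ)
  step 1: mul(S(add(Z, Z)), SZ)
  step 2: add(SZ, mul(add(Z, Z), SZ))
  step 3: S(add(Z, mul(add(Z, Z), SZ)))
  step 4: S(mul(add(Z, Z), SZ))
  step 5: S(mul(Z, SZ))
  step 6: SZ

Answer: normal form = SZ  (in 6 steps)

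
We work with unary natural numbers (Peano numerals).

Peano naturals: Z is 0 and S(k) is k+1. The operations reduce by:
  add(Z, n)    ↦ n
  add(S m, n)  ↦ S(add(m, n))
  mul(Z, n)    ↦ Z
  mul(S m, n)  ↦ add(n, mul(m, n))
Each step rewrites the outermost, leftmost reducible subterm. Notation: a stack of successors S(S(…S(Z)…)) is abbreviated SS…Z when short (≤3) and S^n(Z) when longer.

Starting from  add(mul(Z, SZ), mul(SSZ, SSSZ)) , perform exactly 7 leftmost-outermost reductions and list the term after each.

Answer: after 7 steps: S(S(S(mul(SZ, SSSZ))))

Reduction:
  start: add(mul(Z, SZ), mul(SSZ, SSSZ))
  →1  add(Z, mul(SSZ, SSSZ))
  →2  mul(SSZ, SSSZ)
  →3  add(SSSZ, mul(SZ, SSSZ))
  →4  S(add(SSZ, mul(SZ, SSSZ)))
  →5  S(S(add(SZ, mul(SZ, SSSZ))))
  →6  S(S(S(add(Z, mul(SZ, SSSZ)))))
  →7  S(S(S(mul(SZ, SSSZ))))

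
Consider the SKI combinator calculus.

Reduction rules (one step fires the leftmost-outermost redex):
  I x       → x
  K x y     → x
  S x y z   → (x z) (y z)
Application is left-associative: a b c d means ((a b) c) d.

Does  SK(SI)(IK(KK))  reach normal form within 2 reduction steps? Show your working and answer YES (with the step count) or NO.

  start: SK(SI)(IK(KK))
  →1  K(IK(KK))(SI(IK(KK)))
  →2  IK(KK)

Answer: NO — after 2 steps the term is IK(KK), not yet normal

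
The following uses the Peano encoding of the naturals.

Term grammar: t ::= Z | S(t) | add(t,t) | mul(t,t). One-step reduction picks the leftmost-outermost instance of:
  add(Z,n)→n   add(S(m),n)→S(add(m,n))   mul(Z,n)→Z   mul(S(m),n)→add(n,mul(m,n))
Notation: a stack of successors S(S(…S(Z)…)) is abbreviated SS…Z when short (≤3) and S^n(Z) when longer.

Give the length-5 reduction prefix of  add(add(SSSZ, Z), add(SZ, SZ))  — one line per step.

  start: add(add(SSSZ, Z), add(SZ, SZ))
  →1  add(S(add(SSZ, Z)), add(SZ, SZ))
  →2  S(add(add(SSZ, Z), add(SZ, SZ)))
  →3  S(add(S(add(SZ, Z)), add(SZ, SZ)))
  →4  S(S(add(add(SZ, Z), add(SZ, SZ))))
  →5  S(S(add(S(add(Z, Z)), add(SZ, SZ))))

Answer: after 5 steps: S(S(add(S(add(Z, Z)), add(SZ, SZ))))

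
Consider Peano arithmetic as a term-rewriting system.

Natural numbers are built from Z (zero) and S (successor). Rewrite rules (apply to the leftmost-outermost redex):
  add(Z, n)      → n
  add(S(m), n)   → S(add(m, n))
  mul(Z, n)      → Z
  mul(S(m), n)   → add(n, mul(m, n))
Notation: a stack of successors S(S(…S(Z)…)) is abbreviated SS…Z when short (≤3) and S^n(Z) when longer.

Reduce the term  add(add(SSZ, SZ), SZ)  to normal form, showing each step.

  start: add(add(SSZ, SZ), SZ)
  [1] add(S(add(SZ, SZ)), SZ)
  [2] S(add(add(SZ, SZ), SZ))
  [3] S(add(S(add(Z, SZ)), SZ))
  [4] S(S(add(add(Z, SZ), SZ)))
  [5] S(S(add(SZ, SZ)))
  [6] S(S(S(add(Z, SZ))))
  [7] S^4(Z)

Answer: normal form = S^4(Z)  (in 7 steps)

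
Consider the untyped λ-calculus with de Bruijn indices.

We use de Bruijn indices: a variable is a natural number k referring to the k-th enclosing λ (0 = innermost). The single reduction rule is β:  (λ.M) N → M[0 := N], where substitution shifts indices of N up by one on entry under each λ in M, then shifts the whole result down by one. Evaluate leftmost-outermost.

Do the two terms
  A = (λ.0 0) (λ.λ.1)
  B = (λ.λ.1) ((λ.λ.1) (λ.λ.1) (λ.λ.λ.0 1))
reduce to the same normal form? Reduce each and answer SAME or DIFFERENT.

Answer: SAME — A ⇓ λ.λ.λ.1, B ⇓ λ.λ.λ.1

Derivation:
Term A:
  start: (λ.0 0) (λ.λ.1)
  step 1: (λ.λ.1) (λ.λ.1)
  step 2: λ.λ.λ.1

Term B:
  start: (λ.λ.1) ((λ.λ.1) (λ.λ.1) (λ.λ.λ.0 1))
  step 1: λ.(λ.λ.1) (λ.λ.1) (λ.λ.λ.0 1)
  step 2: λ.(λ.λ.λ.1) (λ.λ.λ.0 1)
  step 3: λ.λ.λ.1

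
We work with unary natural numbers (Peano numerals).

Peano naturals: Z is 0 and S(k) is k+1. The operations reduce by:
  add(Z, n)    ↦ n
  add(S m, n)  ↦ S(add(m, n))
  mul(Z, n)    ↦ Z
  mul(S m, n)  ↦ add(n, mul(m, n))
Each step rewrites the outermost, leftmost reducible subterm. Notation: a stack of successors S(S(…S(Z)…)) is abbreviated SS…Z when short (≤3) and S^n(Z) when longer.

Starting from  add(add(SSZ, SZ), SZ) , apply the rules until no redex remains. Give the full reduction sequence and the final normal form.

  start: add(add(SSZ, SZ), SZ)
  [1] add(S(add(SZ, SZ)), SZ)
  [2] S(add(add(SZ, SZ), SZ))
  [3] S(add(S(add(Z, SZ)), SZ))
  [4] S(S(add(add(Z, SZ), SZ)))
  [5] S(S(add(SZ, SZ)))
  [6] S(S(S(add(Z, SZ))))
  [7] S^4(Z)

Answer: normal form = S^4(Z)  (in 7 steps)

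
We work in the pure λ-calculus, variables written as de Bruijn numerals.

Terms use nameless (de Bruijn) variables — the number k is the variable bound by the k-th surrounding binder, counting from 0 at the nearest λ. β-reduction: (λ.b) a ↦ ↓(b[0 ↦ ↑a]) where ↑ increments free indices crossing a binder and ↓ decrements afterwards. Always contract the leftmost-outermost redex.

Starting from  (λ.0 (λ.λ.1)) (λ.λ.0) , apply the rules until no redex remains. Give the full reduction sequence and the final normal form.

  start: (λ.0 (λ.λ.1)) (λ.λ.0)
  →1  (λ.λ.0) (λ.λ.1)
  →2  λ.0

Answer: normal form = λ.0  (in 2 steps)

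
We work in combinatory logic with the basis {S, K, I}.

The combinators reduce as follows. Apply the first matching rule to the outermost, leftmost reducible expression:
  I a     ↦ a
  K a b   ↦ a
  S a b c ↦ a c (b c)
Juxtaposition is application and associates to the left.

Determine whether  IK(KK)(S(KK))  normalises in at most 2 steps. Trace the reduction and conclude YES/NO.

  start: IK(KK)(S(KK))
  [1] K(KK)(S(KK))
  [2] KK

Answer: YES — reaches normal form KK in 2 ≤ 2 steps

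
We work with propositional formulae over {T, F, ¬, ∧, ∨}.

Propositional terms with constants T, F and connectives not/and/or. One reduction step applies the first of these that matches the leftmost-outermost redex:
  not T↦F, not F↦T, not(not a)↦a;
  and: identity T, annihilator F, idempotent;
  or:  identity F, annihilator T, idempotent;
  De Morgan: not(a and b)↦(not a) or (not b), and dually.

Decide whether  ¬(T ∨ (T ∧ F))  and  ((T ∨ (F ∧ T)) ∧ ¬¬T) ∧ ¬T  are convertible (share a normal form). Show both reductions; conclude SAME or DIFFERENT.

Answer: SAME — A ⇓ F, B ⇓ F

Derivation:
Term A:
  start: ¬(T ∨ (T ∧ F))
  →1  ¬T ∧ ¬(T ∧ F)
  →2  F ∧ ¬(T ∧ F)
  →3  F

Term B:
  start: ((T ∨ (F ∧ T)) ∧ ¬¬T) ∧ ¬T
  →1  (T ∧ ¬¬T) ∧ ¬T
  →2  ¬¬T ∧ ¬T
  →3  T ∧ ¬T
  →4  ¬T
  →5  F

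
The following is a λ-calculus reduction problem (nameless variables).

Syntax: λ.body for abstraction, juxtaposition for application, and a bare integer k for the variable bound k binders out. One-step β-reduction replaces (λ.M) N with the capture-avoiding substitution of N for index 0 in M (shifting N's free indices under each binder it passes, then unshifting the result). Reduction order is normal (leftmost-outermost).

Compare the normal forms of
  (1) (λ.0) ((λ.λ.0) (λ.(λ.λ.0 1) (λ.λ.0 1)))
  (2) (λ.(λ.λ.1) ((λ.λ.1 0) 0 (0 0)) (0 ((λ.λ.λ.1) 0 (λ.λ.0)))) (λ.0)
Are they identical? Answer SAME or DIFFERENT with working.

Answer: SAME — A ⇓ λ.0, B ⇓ λ.0

Derivation:
Term A:
  start: (λ.0) ((λ.λ.0) (λ.(λ.λ.0 1) (λ.λ.0 1)))
  →1  (λ.λ.0) (λ.(λ.λ.0 1) (λ.λ.0 1))
  →2  λ.0

Term B:
  start: (λ.(λ.λ.1) ((λ.λ.1 0) 0 (0 0)) (0 ((λ.λ.λ.1) 0 (λ.λ.0)))) (λ.0)
  →1  (λ.λ.1) ((λ.λ.1 0) (λ.0) ((λ.0) (λ.0))) ((λ.0) ((λ.λ.λ.1) (λ.0) (λ.λ.0)))
  →2  (λ.(λ.λ.1 0) (λ.0) ((λ.0) (λ.0))) ((λ.0) ((λ.λ.λ.1) (λ.0) (λ.λ.0)))
  →3  (λ.λ.1 0) (λ.0) ((λ.0) (λ.0))
  →4  (λ.(λ.0) 0) ((λ.0) (λ.0))
  →5  (λ.0) ((λ.0) (λ.0))
  →6  (λ.0) (λ.0)
  →7  λ.0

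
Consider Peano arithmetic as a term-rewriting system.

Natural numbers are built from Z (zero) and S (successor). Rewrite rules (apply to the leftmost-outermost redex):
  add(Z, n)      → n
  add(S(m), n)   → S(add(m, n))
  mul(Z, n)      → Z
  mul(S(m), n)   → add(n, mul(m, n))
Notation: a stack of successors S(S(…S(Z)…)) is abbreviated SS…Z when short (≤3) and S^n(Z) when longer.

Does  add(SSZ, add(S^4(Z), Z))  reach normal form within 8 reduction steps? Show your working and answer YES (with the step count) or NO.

Answer: YES — reaches normal form S^6(Z) in 8 ≤ 8 steps

Reduction:
  start: add(SSZ, add(S^4(Z), Z))
  [1] S(add(SZ, add(S^4(Z), Z)))
  [2] S(S(add(Z, add(S^4(Z), Z))))
  [3] S(S(add(S^4(Z), Z)))
  [4] S(S(S(add(SSSZ, Z))))
  [5] S(S(S(S(add(SSZ, Z)))))
  [6] S(S(S(S(S(add(SZ, Z))))))
  [7] S(S(S(S(S(S(add(Z, Z)))))))
  [8] S^6(Z)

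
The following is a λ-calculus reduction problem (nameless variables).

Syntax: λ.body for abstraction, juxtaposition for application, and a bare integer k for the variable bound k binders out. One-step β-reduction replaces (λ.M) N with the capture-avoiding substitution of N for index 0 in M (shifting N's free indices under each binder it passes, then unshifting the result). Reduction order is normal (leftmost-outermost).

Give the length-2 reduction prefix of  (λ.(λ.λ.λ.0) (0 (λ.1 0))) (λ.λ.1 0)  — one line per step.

  start: (λ.(λ.λ.λ.0) (0 (λ.1 0))) (λ.λ.1 0)
  step 1: (λ.λ.λ.0) ((λ.λ.1 0) (λ.(λ.λ.1 0) 0))
  step 2: λ.λ.0

Answer: after 2 steps: λ.λ.0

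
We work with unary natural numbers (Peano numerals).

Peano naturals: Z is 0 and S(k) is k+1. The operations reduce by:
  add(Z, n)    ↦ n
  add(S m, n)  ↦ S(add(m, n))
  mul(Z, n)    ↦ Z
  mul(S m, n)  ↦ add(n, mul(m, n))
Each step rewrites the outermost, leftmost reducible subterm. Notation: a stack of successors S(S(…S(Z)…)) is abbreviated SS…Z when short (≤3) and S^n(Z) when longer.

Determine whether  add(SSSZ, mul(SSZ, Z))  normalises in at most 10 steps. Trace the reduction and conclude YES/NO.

Answer: YES — reaches normal form SSSZ in 9 ≤ 10 steps

Reduction:
  start: add(SSSZ, mul(SSZ, Z))
  step 1: S(add(SSZ, mul(SSZ, Z)))
  step 2: S(S(add(SZ, mul(SSZ, Z))))
  step 3: S(S(S(add(Z, mul(SSZ, Z)))))
  step 4: S(S(S(mul(SSZ, Z))))
  step 5: S(S(S(add(Z, mul(SZ, Z)))))
  step 6: S(S(S(mul(SZ, Z))))
  step 7: S(S(S(add(Z, mul(Z, Z)))))
  step 8: S(S(S(mul(Z, Z))))
  step 9: SSSZ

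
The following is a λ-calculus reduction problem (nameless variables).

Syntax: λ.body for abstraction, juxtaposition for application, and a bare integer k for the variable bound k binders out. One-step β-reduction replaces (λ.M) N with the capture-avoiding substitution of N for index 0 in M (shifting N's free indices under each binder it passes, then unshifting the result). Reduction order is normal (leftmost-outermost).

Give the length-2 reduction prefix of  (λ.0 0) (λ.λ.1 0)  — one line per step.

Answer: after 2 steps: λ.(λ.λ.1 0) 0

Working:
  start: (λ.0 0) (λ.λ.1 0)
  step 1: (λ.λ.1 0) (λ.λ.1 0)
  step 2: λ.(λ.λ.1 0) 0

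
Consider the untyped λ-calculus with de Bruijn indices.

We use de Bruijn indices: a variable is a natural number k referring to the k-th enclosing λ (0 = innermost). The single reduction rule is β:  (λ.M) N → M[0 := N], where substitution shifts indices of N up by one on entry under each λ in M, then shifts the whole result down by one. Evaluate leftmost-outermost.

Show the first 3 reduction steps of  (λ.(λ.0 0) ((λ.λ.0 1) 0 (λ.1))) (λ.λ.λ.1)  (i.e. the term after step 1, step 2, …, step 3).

Answer: after 3 steps: (λ.0 (λ.λ.λ.1)) (λ.λ.λ.λ.1) ((λ.λ.0 1) (λ.λ.λ.1) (λ.λ.λ.λ.1))

Working:
  start: (λ.(λ.0 0) ((λ.λ.0 1) 0 (λ.1))) (λ.λ.λ.1)
  step 1: (λ.0 0) ((λ.λ.0 1) (λ.λ.λ.1) (λ.λ.λ.λ.1))
  step 2: (λ.λ.0 1) (λ.λ.λ.1) (λ.λ.λ.λ.1) ((λ.λ.0 1) (λ.λ.λ.1) (λ.λ.λ.λ.1))
  step 3: (λ.0 (λ.λ.λ.1)) (λ.λ.λ.λ.1) ((λ.λ.0 1) (λ.λ.λ.1) (λ.λ.λ.λ.1))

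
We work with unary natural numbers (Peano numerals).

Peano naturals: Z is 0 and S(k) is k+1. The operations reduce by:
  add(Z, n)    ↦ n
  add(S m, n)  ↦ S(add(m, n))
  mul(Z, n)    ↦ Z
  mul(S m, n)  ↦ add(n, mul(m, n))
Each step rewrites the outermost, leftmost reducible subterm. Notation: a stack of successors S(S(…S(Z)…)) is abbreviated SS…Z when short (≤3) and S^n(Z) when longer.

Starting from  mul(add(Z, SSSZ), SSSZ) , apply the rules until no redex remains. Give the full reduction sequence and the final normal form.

Answer: normal form = S^9(Z)  (in 17 steps)

Working:
  start: mul(add(Z, SSSZ), SSSZ)
  →1  mul(SSSZ, SSSZ)
  →2  add(SSSZ, mul(SSZ, SSSZ))
  →3  S(add(SSZ, mul(SSZ, SSSZ)))
  →4  S(S(add(SZ, mul(SSZ, SSSZ))))
  →5  S(S(S(add(Z, mul(SSZ, SSSZ)))))
  →6  S(S(S(mul(SSZ, SSSZ))))
  →7  S(S(S(add(SSSZ, mul(SZ, SSSZ)))))
  →8  S(S(S(S(add(SSZ, mul(SZ, SSSZ))))))
  →9  S(S(S(S(S(add(SZ, mul(SZ, SSSZ)))))))
  →10  S(S(S(S(S(S(add(Z, mul(SZ, SSSZ))))))))
  →11  S(S(S(S(S(S(mul(SZ, SSSZ)))))))
  →12  S(S(S(S(S(S(add(SSSZ, mul(Z, SSSZ))))))))
  →13  S(S(S(S(S(S(S(add(SSZ, mul(Z, SSSZ)))))))))
  →14  S(S(S(S(S(S(S(S(add(SZ, mul(Z, SSSZ))))))))))
  →15  S(S(S(S(S(S(S(S(S(add(Z, mul(Z, SSSZ)))))))))))
  →16  S(S(S(S(S(S(S(S(S(mul(Z, SSSZ))))))))))
  →17  S^9(Z)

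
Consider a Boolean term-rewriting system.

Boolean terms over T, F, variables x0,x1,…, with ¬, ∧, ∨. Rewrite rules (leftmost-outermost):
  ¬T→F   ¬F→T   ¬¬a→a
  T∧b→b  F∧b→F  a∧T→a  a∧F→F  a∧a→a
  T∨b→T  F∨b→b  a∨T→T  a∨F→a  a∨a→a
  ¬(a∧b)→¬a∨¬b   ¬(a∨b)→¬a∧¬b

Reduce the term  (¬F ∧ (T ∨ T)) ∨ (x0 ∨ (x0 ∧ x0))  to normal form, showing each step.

Answer: normal form = T  (in 4 steps)

Working:
  start: (¬F ∧ (T ∨ T)) ∨ (x0 ∨ (x0 ∧ x0))
  [1] (T ∧ (T ∨ T)) ∨ (x0 ∨ (x0 ∧ x0))
  [2] (T ∨ T) ∨ (x0 ∨ (x0 ∧ x0))
  [3] T ∨ (x0 ∨ (x0 ∧ x0))
  [4] T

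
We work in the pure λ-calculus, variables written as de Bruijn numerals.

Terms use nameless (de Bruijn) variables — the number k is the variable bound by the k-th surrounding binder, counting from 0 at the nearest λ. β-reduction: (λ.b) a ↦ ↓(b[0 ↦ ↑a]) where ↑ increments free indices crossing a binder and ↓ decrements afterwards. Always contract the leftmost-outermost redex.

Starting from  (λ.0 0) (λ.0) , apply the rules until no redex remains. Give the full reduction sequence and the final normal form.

  start: (λ.0 0) (λ.0)
  →1  (λ.0) (λ.0)
  →2  λ.0

Answer: normal form = λ.0  (in 2 steps)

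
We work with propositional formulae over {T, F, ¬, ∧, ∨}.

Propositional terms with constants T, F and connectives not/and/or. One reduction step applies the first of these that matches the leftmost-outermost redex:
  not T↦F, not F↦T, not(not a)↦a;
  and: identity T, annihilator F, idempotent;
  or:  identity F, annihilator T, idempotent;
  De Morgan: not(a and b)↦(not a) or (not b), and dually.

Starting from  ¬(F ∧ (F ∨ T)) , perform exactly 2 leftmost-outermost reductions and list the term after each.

Answer: after 2 steps: T ∨ ¬(F ∨ T)

Derivation:
  start: ¬(F ∧ (F ∨ T))
  →1  ¬F ∨ ¬(F ∨ T)
  →2  T ∨ ¬(F ∨ T)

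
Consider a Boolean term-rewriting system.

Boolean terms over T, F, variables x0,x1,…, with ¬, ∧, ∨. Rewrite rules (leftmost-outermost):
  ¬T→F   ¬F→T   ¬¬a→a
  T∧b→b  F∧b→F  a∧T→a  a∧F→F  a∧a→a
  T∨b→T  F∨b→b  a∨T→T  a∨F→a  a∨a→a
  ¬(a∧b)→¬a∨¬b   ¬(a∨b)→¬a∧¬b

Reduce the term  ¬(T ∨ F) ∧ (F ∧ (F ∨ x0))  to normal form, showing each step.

Answer: normal form = F  (in 4 steps)

Reduction:
  start: ¬(T ∨ F) ∧ (F ∧ (F ∨ x0))
  step 1: (¬T ∧ ¬F) ∧ (F ∧ (F ∨ x0))
  step 2: (F ∧ ¬F) ∧ (F ∧ (F ∨ x0))
  step 3: F ∧ (F ∧ (F ∨ x0))
  step 4: F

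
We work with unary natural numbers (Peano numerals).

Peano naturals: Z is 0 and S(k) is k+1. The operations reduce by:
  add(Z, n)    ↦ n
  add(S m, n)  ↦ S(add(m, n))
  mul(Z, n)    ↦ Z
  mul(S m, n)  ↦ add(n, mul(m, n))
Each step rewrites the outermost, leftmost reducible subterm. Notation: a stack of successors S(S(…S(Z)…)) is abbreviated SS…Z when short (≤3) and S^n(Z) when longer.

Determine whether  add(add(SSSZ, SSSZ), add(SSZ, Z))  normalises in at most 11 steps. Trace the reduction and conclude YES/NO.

  start: add(add(SSSZ, SSSZ), add(SSZ, Z))
  step 1: add(S(add(SSZ, SSSZ)), add(SSZ, Z))
  step 2: S(add(add(SSZ, SSSZ), add(SSZ, Z)))
  step 3: S(add(S(add(SZ, SSSZ)), add(SSZ, Z)))
  step 4: S(S(add(add(SZ, SSSZ), add(SSZ, Z))))
  step 5: S(S(add(S(add(Z, SSSZ)), add(SSZ, Z))))
  step 6: S(S(S(add(add(Z, SSSZ), add(SSZ, Z)))))
  step 7: S(S(S(add(SSSZ, add(SSZ, Z)))))
  step 8: S(S(S(S(add(SSZ, add(SSZ, Z))))))
  step 9: S(S(S(S(S(add(SZ, add(SSZ, Z)))))))
  step 10: S(S(S(S(S(S(add(Z, add(SSZ, Z))))))))
  step 11: S(S(S(S(S(S(add(SSZ, Z)))))))

Answer: NO — after 11 steps the term is S(S(S(S(S(S(add(SSZ, Z))))))), not yet normal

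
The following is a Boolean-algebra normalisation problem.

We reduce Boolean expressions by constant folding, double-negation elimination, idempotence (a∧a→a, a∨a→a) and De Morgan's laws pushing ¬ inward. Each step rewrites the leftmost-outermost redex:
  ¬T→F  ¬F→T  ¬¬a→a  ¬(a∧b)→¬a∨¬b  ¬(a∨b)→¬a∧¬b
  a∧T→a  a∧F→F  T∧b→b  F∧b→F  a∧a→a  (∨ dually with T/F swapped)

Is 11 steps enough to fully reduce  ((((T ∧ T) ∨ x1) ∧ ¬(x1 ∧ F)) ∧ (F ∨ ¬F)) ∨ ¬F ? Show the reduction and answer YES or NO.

  start: ((((T ∧ T) ∨ x1) ∧ ¬(x1 ∧ F)) ∧ (F ∨ ¬F)) ∨ ¬F
  [1] (((T ∨ x1) ∧ ¬(x1 ∧ F)) ∧ (F ∨ ¬F)) ∨ ¬F
  [2] ((T ∧ ¬(x1 ∧ F)) ∧ (F ∨ ¬F)) ∨ ¬F
  [3] (¬(x1 ∧ F) ∧ (F ∨ ¬F)) ∨ ¬F
  [4] ((¬x1 ∨ ¬F) ∧ (F ∨ ¬F)) ∨ ¬F
  [5] ((¬x1 ∨ T) ∧ (F ∨ ¬F)) ∨ ¬F
  [6] (T ∧ (F ∨ ¬F)) ∨ ¬F
  [7] (F ∨ ¬F) ∨ ¬F
  [8] ¬F ∨ ¬F
  [9] ¬F
  [10] T

Answer: YES — reaches normal form T in 10 ≤ 11 steps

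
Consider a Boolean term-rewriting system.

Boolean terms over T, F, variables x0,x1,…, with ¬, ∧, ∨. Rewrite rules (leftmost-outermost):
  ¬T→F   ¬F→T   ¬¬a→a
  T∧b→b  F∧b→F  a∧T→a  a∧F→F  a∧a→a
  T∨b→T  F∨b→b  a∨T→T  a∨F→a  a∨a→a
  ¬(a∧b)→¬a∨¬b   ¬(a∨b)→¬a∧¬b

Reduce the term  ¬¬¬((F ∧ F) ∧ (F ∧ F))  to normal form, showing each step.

Answer: normal form = T  (in 6 steps)

Working:
  start: ¬¬¬((F ∧ F) ∧ (F ∧ F))
  [1] ¬((F ∧ F) ∧ (F ∧ F))
  [2] ¬(F ∧ F) ∨ ¬(F ∧ F)
  [3] ¬(F ∧ F)
  [4] ¬F ∨ ¬F
  [5] ¬F
  [6] T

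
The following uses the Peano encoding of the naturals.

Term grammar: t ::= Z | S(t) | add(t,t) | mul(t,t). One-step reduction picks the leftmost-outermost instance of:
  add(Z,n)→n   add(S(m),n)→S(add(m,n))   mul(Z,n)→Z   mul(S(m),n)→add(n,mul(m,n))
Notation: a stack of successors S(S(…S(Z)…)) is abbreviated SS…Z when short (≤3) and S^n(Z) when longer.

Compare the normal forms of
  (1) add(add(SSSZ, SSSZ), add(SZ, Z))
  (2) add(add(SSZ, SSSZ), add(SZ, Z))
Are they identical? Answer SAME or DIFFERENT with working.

Term A:
  start: add(add(SSSZ, SSSZ), add(SZ, Z))
  →1  add(S(add(SSZ, SSSZ)), add(SZ, Z))
  →2  S(add(add(SSZ, SSSZ), add(SZ, Z)))
  →3  S(add(S(add(SZ, SSSZ)), add(SZ, Z)))
  →4  S(S(add(add(SZ, SSSZ), add(SZ, Z))))
  →5  S(S(add(S(add(Z, SSSZ)), add(SZ, Z))))
  →6  S(S(S(add(add(Z, SSSZ), add(SZ, Z)))))
  →7  S(S(S(add(SSSZ, add(SZ, Z)))))
  →8  S(S(S(S(add(SSZ, add(SZ, Z))))))
  →9  S(S(S(S(S(add(SZ, add(SZ, Z)))))))
  →10  S(S(S(S(S(S(add(Z, add(SZ, Z))))))))
  →11  S(S(S(S(S(S(add(SZ, Z)))))))
  →12  S(S(S(S(S(S(S(add(Z, Z))))))))
  →13  S^7(Z)

Term B:
  start: add(add(SSZ, SSSZ), add(SZ, Z))
  →1  add(S(add(SZ, SSSZ)), add(SZ, Z))
  →2  S(add(add(SZ, SSSZ), add(SZ, Z)))
  →3  S(add(S(add(Z, SSSZ)), add(SZ, Z)))
  →4  S(S(add(add(Z, SSSZ), add(SZ, Z))))
  →5  S(S(add(SSSZ, add(SZ, Z))))
  →6  S(S(S(add(SSZ, add(SZ, Z)))))
  →7  S(S(S(S(add(SZ, add(SZ, Z))))))
  →8  S(S(S(S(S(add(Z, add(SZ, Z)))))))
  →9  S(S(S(S(S(add(SZ, Z))))))
  →10  S(S(S(S(S(S(add(Z, Z)))))))
  →11  S^6(Z)

Answer: DIFFERENT — A ⇓ S^7(Z), B ⇓ S^6(Z)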